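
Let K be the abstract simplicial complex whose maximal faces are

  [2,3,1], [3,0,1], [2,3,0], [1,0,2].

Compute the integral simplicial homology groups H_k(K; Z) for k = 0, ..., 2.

Order the vertices as 0 < 1 < 2 < 3. Listing each simplex with vertices in this order, K has dimension 2 with simplices:

  0-simplices (4): [0], [1], [2], [3]
  1-simplices (6): [0,1], [0,2], [0,3], [1,2], [1,3], [2,3]
  2-simplices (4): [0,1,2], [0,1,3], [0,2,3], [1,2,3]

so the chain groups are C_0 ≅ Z^4, C_1 ≅ Z^6, C_2 ≅ Z^4.

∂_1: C_1 → C_0 is given by ∂[p,q] = [q] − [p]. For instance
  ∂[1,2] = [2] − [1].
As a 4×6 matrix over Z this has rank 3, with invariant factors (1,1,1).

Boundary ∂_2: C_2 → C_1 sends each 2-simplex [p,q,r] to [q,r] − [p,r] + [p,q]. For instance
  ∂[1,2,3] = [2,3] − [1,3] + [1,2],
  ∂[0,2,3] = [2,3] − [0,3] + [0,2].
The 6×4 boundary matrix has rank 3 and Smith normal form diag(1,1,1).

Computing H_k = (kernel of ∂_k) / (image of ∂_{k+1}):

  H_0: rank C_0 − rank ∂_1 = 4 − 3 = 1, and the invariant factors of ∂_1 are all 1, so H_0 = Z.
  H_1: rank ker ∂_1 − rank ∂_2 = (6 − 3) − 3 = 0, and the invariant factors of ∂_2 are all 1, so H_1 = 0.
  H_2: rank ker ∂_2 − rank ∂_3 = (4 − 3) − 0 = 1, and there is no ∂_3, so H_2 = Z.

H_0 ≅ Z,  H_1 = 0,  H_2 ≅ Z.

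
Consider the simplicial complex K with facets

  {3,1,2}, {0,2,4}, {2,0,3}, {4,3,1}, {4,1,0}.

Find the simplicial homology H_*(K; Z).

Fix the vertex order 0 < 1 < 2 < 3 < 4 and write every simplex with vertices in increasing order. Then dim K = 2 and the simplices of K are:

  0-simplices (5): [0], [1], [2], [3], [4]
  1-simplices (10): [0,1], [0,2], [0,3], [0,4], [1,2], [1,3], [1,4], [2,3], [2,4], [3,4]
  2-simplices (5): [0,1,4], [0,2,3], [0,2,4], [1,2,3], [1,3,4]

Hence C_0 ≅ Z^5, C_1 ≅ Z^10, C_2 ≅ Z^5.

The boundary map ∂_1: C_1 → C_0 sends each edge [p,q] (with p < q) to q − p.
The 5×10 boundary matrix has rank 4 and Smith normal form diag(1,1,1,1).

The boundary map ∂_2: C_2 → C_1 sends each 2-simplex [p,q,r] to [q,r] − [p,r] + [p,q]. For instance
  ∂[0,2,4] = [2,4] − [0,4] + [0,2],
  ∂[1,2,3] = [2,3] − [1,3] + [1,2].
The 10×5 boundary matrix has rank 5 and Smith normal form diag(1,1,1,1,1).

Now H_k = ker ∂_k / im ∂_{k+1}, so:

  H_0: rank C_0 − rank ∂_1 = 5 − 4 = 1, and the invariant factors of ∂_1 are all 1, so H_0 = Z.
  H_1: rank ker ∂_1 − rank ∂_2 = (10 − 4) − 5 = 1, and the invariant factors of ∂_2 are all 1, so H_1 = Z.
  H_2: rank ker ∂_2 − rank ∂_3 = (5 − 5) − 0 = 0, and there is no ∂_3, so H_2 = 0.

H_0 = Z,  H_1 = Z,  H_2 = 0.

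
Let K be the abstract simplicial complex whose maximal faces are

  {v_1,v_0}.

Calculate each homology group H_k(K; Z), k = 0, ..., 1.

H_0 ≅ Z,  H_1 = 0.

Take the total order v_0 < v_1 on the vertex set. Then K (dimension 1) consists of the simplices:

  0-simplices (2): [v_0], [v_1]
  1-simplices (1): [v_0,v_1]

giving chain groups C_0 ≅ Z^2, C_1 ≅ Z^1.

Boundary ∂_1: C_1 → C_0 maps an edge to its endpoints' difference, ∂[p,q] = q − p.
This gives a 2×1 integer matrix of rank 1; reducing to Smith normal form yields diagonal entries (1).

Now H_k = ker ∂_k / im ∂_{k+1}, so:

  H_0: rank C_0 − rank ∂_1 = 2 − 1 = 1, and the invariant factors of ∂_1 are all 1, so H_0 = Z.
  H_1: rank ker ∂_1 − rank ∂_2 = (1 − 1) − 0 = 0, and there is no ∂_2, so H_1 = 0.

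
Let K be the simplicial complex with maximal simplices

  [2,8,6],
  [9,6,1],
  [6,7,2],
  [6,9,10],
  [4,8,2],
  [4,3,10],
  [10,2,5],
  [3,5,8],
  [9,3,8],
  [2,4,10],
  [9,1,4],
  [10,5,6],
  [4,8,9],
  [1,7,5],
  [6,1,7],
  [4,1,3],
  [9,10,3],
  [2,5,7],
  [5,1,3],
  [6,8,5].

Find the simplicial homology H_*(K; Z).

K has 10 vertices, 30 edges, 20 triangles.
rank ∂_0 = 0, rank ∂_1 = 9 ⇒ b_0 = 10 − 0 − 9 = 1; all invariant factors of ∂_1 are 1 so no torsion. So H_0 = Z.
rank ∂_1 = 9, rank ∂_2 = 20 ⇒ b_1 = 30 − 9 − 20 = 1; ∂_2 has invariant factor(s) [2] giving torsion. So H_1 = Z ⊕ Z/2.
rank ∂_2 = 20, rank ∂_3 = 0 ⇒ b_2 = 20 − 20 − 0 = 0. So H_2 = 0.

H_0 = Z,  H_1 = Z ⊕ Z/2,  H_2 = 0.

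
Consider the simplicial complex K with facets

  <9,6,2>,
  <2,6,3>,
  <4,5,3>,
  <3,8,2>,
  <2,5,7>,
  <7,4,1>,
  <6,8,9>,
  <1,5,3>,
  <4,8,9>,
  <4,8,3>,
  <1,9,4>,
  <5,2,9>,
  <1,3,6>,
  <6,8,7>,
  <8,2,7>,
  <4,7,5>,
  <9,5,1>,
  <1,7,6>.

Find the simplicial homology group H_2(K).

H_2 ≅ 0.

Fix the vertex order 1 < 2 < 3 < 4 < 5 < 6 < 7 < 8 < 9 and write every simplex with vertices in increasing order. Then dim K = 2 and the simplices of K are:

  0-simplices (9): [1], [2], [3], [4], [5], [6], [7], [8], [9]
  1-simplices (27): (27 of them)
  2-simplices (18): [1,3,5], [1,3,6], [1,4,7], [1,4,9], [1,5,9], [1,6,7], [2,3,6], [2,3,8], [2,5,7], [2,5,9], [2,6,9], [2,7,8], [3,4,5], [3,4,8], [4,5,7], [4,8,9], [6,7,8], [6,8,9]

so the chain groups are C_0 ≅ Z^9, C_1 ≅ Z^27, C_2 ≅ Z^18.

∂_1: C_1 → C_0 is given by ∂[p,q] = [q] − [p].
The 9×27 boundary matrix has rank 8 and Smith normal form diag(1,1,1,1,1,1,1,1).

∂_2: C_2 → C_1 sends each 2-simplex [p,q,r] to [q,r] − [p,r] + [p,q]. For instance
  ∂[1,5,9] = [5,9] − [1,9] + [1,5],
  ∂[4,8,9] = [8,9] − [4,9] + [4,8].
This gives a 27×18 integer matrix of rank 18; reducing to Smith normal form yields diagonal entries (1,1,1,1,1,1,1,1,1,1,1,1,1,1,1,1,1,2).

Computing H_k = (kernel of ∂_k) / (image of ∂_{k+1}):

  H_2: rank ker ∂_2 − rank ∂_3 = (18 − 18) − 0 = 0, and there is no ∂_3, so H_2 ≅ 0.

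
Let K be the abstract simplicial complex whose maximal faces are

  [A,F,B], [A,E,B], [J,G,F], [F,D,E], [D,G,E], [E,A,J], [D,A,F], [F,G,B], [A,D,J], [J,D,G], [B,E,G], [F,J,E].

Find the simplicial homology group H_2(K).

We work with the vertex ordering A < B < D < E < F < G < J. The simplices of K, each written with vertices in increasing order, are:

  0-simplices (7): A, B, D, E, F, G, J
  1-simplices (18): AB, AD, AE, AF, AJ, BE, BF, BG, DE, DF, DG, DJ, EF, EG, EJ, FG, FJ, GJ
  2-simplices (12): ABE, ABF, ADF, ADJ, AEJ, BEG, BFG, DEF, DEG, DGJ, EFJ, FGJ

so the chain groups are C_0 ≅ Z^7, C_1 ≅ Z^18, C_2 ≅ Z^12.

∂_1: C_1 → C_0 sends each edge [p,q] (with p < q) to q − p.
The resulting 7×18 matrix has rank 6, and its Smith normal form has invariant factors (1,1,1,1,1,1).

∂_2: C_2 → C_1 acts by ∂[p,q,r] = [q,r] − [p,r] + [p,q]. For instance
  ∂ABE = BE − AE + AB,
  ∂DEG = EG − DG + DE.
The resulting 18×12 matrix has rank 12, and its Smith normal form has invariant factors (1,1,1,1,1,1,1,1,1,1,1,2).

Reading off H_k = ker ∂_k / im ∂_{k+1}:

  H_2: rank ker ∂_2 − rank ∂_3 = (12 − 12) − 0 = 0, and there is no ∂_3, so H_2 = 0.

(K is a triangulation of the real projective plane RP^2.)

H_2 ≅ 0.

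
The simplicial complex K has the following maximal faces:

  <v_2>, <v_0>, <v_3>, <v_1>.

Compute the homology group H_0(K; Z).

H_0 = Z^4.

Take the total order v_0 < v_1 < v_2 < v_3 on the vertex set. Then K (dimension 0) consists of the simplices:

  0-simplices (4): [v_0], [v_1], [v_2], [v_3]

giving chain groups C_0 ≅ Z^4.

Now H_k = ker ∂_k / im ∂_{k+1}, so:

  H_0: rank C_0 − rank ∂_1 = 4 − 0 = 4, and there is no ∂_1, so H_0 ≅ Z^4.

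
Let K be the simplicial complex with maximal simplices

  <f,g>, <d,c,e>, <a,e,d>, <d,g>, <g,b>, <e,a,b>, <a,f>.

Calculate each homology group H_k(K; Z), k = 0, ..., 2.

H_0 = Z,  H_1 = Z^2,  H_2 = 0.

Order the vertices as a < b < c < d < e < f < g. Listing each simplex with vertices in this order, K has dimension 2 with simplices:

  0-simplices (7): a, b, c, d, e, f, g
  1-simplices (11): ab, ad, ae, af, be, bg, cd, ce, de, dg, fg
  2-simplices (3): abe, ade, cde

so the chain groups are C_0 ≅ Z^7, C_1 ≅ Z^11, C_2 ≅ Z^3.

Boundary ∂_1: C_1 → C_0 maps an edge to its endpoints' difference, ∂[p,q] = q − p. For instance
  ∂dg = g − d.
The 7×11 boundary matrix has rank 6 and Smith normal form diag(1,1,1,1,1,1).

Boundary ∂_2: C_2 → C_1 acts by ∂[p,q,r] = [q,r] − [p,r] + [p,q]. For instance
  ∂abe = be − ae + ab,
  ∂ade = de − ae + ad.
The resulting 11×3 matrix has rank 3, and its Smith normal form has invariant factors (1,1,1).

Reading off H_k = ker ∂_k / im ∂_{k+1}:

  H_0: rank C_0 − rank ∂_1 = 7 − 6 = 1, and the invariant factors of ∂_1 are all 1, so H_0 ≅ Z.
  H_1: rank ker ∂_1 − rank ∂_2 = (11 − 6) − 3 = 2, and the invariant factors of ∂_2 are all 1, so H_1 ≅ Z^2.
  H_2: rank ker ∂_2 − rank ∂_3 = (3 − 3) − 0 = 0, and there is no ∂_3, so H_2 ≅ 0.

As a check, the Euler characteristic is 7 − 11 + 3 = -1, which agrees with 1 − 2 + 0 = -1.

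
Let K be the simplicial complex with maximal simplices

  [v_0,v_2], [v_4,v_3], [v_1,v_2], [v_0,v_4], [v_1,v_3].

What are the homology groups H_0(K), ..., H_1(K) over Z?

H_0 = Z,  H_1 = Z.

Order the vertices as v_0 < v_1 < v_2 < v_3 < v_4. Listing each simplex with vertices in this order, K has dimension 1 with simplices:

  0-simplices (5): [v_0], [v_1], [v_2], [v_3], [v_4]
  1-simplices (5): [v_0,v_2], [v_0,v_4], [v_1,v_2], [v_1,v_3], [v_3,v_4]

so the chain groups are C_0 ≅ Z^5, C_1 ≅ Z^5.

Boundary ∂_1: C_1 → C_0 maps an edge to its endpoints' difference, ∂[p,q] = q − p.
This gives a 5×5 integer matrix of rank 4; reducing to Smith normal form yields diagonal entries (1,1,1,1).

Computing H_k = (kernel of ∂_k) / (image of ∂_{k+1}):

  H_0: rank C_0 − rank ∂_1 = 5 − 4 = 1, and the invariant factors of ∂_1 are all 1, so H_0 ≅ Z.
  H_1: rank ker ∂_1 − rank ∂_2 = (5 − 4) − 0 = 1, and there is no ∂_2, so H_1 ≅ Z.

(K is a triangulation of the circle S^1.)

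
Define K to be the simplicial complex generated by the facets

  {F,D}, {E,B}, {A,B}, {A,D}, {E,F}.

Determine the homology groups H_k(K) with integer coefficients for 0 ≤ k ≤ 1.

H_0 = Z,  H_1 = Z.

Fix the vertex order A < B < D < E < F and write every simplex with vertices in increasing order. Then dim K = 1 and the simplices of K are:

  0-simplices (5): A, B, D, E, F
  1-simplices (5): AB, AD, BE, DF, EF

Hence C_0 ≅ Z^5, C_1 ≅ Z^5.

∂_1: C_1 → C_0 maps an edge to its endpoints' difference, ∂[p,q] = q − p. For instance
  ∂AD = D − A.
As a 5×5 matrix over Z this has rank 4, with invariant factors (1,1,1,1).

Now H_k = ker ∂_k / im ∂_{k+1}, so:

  H_0: rank C_0 − rank ∂_1 = 5 − 4 = 1, and the invariant factors of ∂_1 are all 1, so H_0 ≅ Z.
  H_1: rank ker ∂_1 − rank ∂_2 = (5 − 4) − 0 = 1, and there is no ∂_2, so H_1 ≅ Z.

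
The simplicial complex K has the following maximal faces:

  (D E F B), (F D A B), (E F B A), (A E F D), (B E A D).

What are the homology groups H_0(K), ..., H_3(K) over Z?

Take the total order A < B < D < E < F on the vertex set. Then K (dimension 3) consists of the simplices:

  0-simplices (5): A, B, D, E, F
  1-simplices (10): AB, AD, AE, AF, BD, BE, BF, DE, DF, EF
  2-simplices (10): ABD, ABE, ABF, ADE, ADF, AEF, BDE, BDF, BEF, DEF
  3-simplices (5): ABDE, ABDF, ABEF, ADEF, BDEF

Hence C_0 ≅ Z^5, C_1 ≅ Z^10, C_2 ≅ Z^10, C_3 ≅ Z^5.

Boundary ∂_1: C_1 → C_0 sends each edge [p,q] (with p < q) to q − p. For instance
  ∂AE = E − A.
This gives a 5×10 integer matrix of rank 4; reducing to Smith normal form yields diagonal entries (1,1,1,1).

The boundary map ∂_2: C_2 → C_1 sends each 2-simplex [p,q,r] to [q,r] − [p,r] + [p,q]. For instance
  ∂ABD = BD − AD + AB,
  ∂BDE = DE − BE + BD.
This gives a 10×10 integer matrix of rank 6; reducing to Smith normal form yields diagonal entries (1,1,1,1,1,1).

The boundary map ∂_3: C_3 → C_2 sends each 3-simplex σ to the alternating sum Σ_i (−1)^i (σ with its i-th vertex removed). For instance
  ∂ABDE = BDE − ADE + ABE − ABD,
  ∂BDEF = DEF − BEF + BDF − BDE.
The resulting 10×5 matrix has rank 4, and its Smith normal form has invariant factors (1,1,1,1).

Computing H_k = (kernel of ∂_k) / (image of ∂_{k+1}):

  H_0: rank C_0 − rank ∂_1 = 5 − 4 = 1, and the invariant factors of ∂_1 are all 1, so H_0 ≅ Z.
  H_1: rank ker ∂_1 − rank ∂_2 = (10 − 4) − 6 = 0, and the invariant factors of ∂_2 are all 1, so H_1 ≅ 0.
  H_2: rank ker ∂_2 − rank ∂_3 = (10 − 6) − 4 = 0, and the invariant factors of ∂_3 are all 1, so H_2 ≅ 0.
  H_3: rank ker ∂_3 − rank ∂_4 = (5 − 4) − 0 = 1, and there is no ∂_4, so H_3 ≅ Z.

As a check, the Euler characteristic is 5 − 10 + 10 − 5 = 0, which agrees with 1 − 0 + 0 − 1 = 0.

H_0 = Z,  H_1 = 0,  H_2 = 0,  H_3 = Z.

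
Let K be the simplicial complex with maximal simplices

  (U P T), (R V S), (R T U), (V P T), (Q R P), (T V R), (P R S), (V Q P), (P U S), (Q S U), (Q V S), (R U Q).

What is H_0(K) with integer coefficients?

H_0 = Z.

Take the total order P < Q < R < S < T < U < V on the vertex set. Then K (dimension 2) consists of the simplices:

  0-simplices (7): P, Q, R, S, T, U, V
  1-simplices (18): PQ, PR, PS, PT, PU, PV, QR, QS, QU, QV, RS, RT, RU, RV, SU, SV, TU, TV
  2-simplices (12): PQR, PQV, PRS, PSU, PTU, PTV, QRU, QSU, QSV, RSV, RTU, RTV

so the chain groups are C_0 ≅ Z^7, C_1 ≅ Z^18, C_2 ≅ Z^12.

Boundary ∂_1: C_1 → C_0 maps an edge to its endpoints' difference, ∂[p,q] = q − p. For instance
  ∂QU = U − Q.
This gives a 7×18 integer matrix of rank 6; reducing to Smith normal form yields diagonal entries (1,1,1,1,1,1).

The boundary map ∂_2: C_2 → C_1 acts by ∂[p,q,r] = [q,r] − [p,r] + [p,q]. For instance
  ∂PRS = RS − PS + PR,
  ∂RSV = SV − RV + RS.
The resulting 18×12 matrix has rank 12, and its Smith normal form has invariant factors (1,1,1,1,1,1,1,1,1,1,1,2).

Reading off H_k = ker ∂_k / im ∂_{k+1}:

  H_0: rank C_0 − rank ∂_1 = 7 − 6 = 1, and the invariant factors of ∂_1 are all 1, so H_0 ≅ Z.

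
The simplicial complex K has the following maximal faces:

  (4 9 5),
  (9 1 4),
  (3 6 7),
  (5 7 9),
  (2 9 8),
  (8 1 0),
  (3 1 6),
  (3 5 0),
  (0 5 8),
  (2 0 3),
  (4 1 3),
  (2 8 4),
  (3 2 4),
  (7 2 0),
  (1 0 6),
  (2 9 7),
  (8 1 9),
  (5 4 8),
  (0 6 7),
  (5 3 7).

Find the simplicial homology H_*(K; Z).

H_0 ≅ Z,  H_1 ≅ Z ⊕ Z/2,  H_2 = 0.

Order the vertices as 0 < 1 < 2 < 3 < 4 < 5 < 6 < 7 < 8 < 9. Listing each simplex with vertices in this order, K has dimension 2 with simplices:

  0-simplices (10): [0], [1], [2], [3], [4], [5], [6], [7], [8], [9]
  1-simplices (30): (30 of them)
  2-simplices (20): (20 of them)

giving chain groups C_0 ≅ Z^10, C_1 ≅ Z^30, C_2 ≅ Z^20.

Boundary ∂_1: C_1 → C_0 is given by ∂[p,q] = [q] − [p]. For instance
  ∂[2,7] = [7] − [2].
The resulting 10×30 matrix has rank 9, and its Smith normal form has invariant factors (1,1,1,1,1,1,1,1,1).

Boundary ∂_2: C_2 → C_1 acts by ∂[p,q,r] = [q,r] − [p,r] + [p,q]. For instance
  ∂[0,2,3] = [2,3] − [0,3] + [0,2],
  ∂[1,3,6] = [3,6] − [1,6] + [1,3].
This gives a 30×20 integer matrix of rank 20; reducing to Smith normal form yields diagonal entries (1,1,1,1,1,1,1,1,1,1,1,1,1,1,1,1,1,1,1,2).

From H_k ≅ ker(∂_k) / im(∂_{k+1}) we obtain:

  H_0: rank C_0 − rank ∂_1 = 10 − 9 = 1, and the invariant factors of ∂_1 are all 1, so H_0 = Z.
  H_1: rank ker ∂_1 − rank ∂_2 = (30 − 9) − 20 = 1, and ∂_2 has invariant factor 2 > 1, so H_1 = Z ⊕ Z/2.
  H_2: rank ker ∂_2 − rank ∂_3 = (20 − 20) − 0 = 0, and there is no ∂_3, so H_2 = 0.

As a check, the Euler characteristic is 10 − 30 + 20 = 0, which agrees with 1 − 1 + 0 = 0.
(K is a triangulation of the Klein bottle.)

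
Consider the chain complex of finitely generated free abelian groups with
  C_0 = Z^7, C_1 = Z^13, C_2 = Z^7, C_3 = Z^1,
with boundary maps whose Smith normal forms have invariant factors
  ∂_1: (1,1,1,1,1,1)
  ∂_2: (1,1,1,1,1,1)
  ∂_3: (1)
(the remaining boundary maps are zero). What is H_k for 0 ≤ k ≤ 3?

H_0: b_0 = 7 − 0 − 6 = 1; torsion from ∂_1 factors > 1: none. So H_0 ≅ Z.
H_1: b_1 = 13 − 6 − 6 = 1; torsion from ∂_2 factors > 1: none. So H_1 ≅ Z.
H_2: b_2 = 7 − 6 − 1 = 0; torsion from ∂_3 factors > 1: none. So H_2 ≅ 0.
H_3: b_3 = 1 − 1 − 0 = 0; torsion from ∂_4 factors > 1: none. So H_3 ≅ 0.

H_0 ≅ Z,  H_1 ≅ Z,  H_2 = 0,  H_3 = 0.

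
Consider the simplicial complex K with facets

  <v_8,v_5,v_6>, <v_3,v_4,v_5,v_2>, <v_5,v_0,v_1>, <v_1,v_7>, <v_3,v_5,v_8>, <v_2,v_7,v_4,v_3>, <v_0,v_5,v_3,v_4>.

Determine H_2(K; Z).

H_2 ≅ 0.

We work with the vertex ordering v_0 < v_1 < v_2 < v_3 < v_4 < v_5 < v_6 < v_7 < v_8. The simplices of K, each written with vertices in increasing order, are:

  0-simplices (9): [v_0], [v_1], [v_2], [v_3], [v_4], [v_5], [v_6], [v_7], [v_8]
  1-simplices (19): (19 of them)
  2-simplices (13): (13 of them)
  3-simplices (3): [v_0,v_3,v_4,v_5], [v_2,v_3,v_4,v_5], [v_2,v_3,v_4,v_7]

Hence C_0 ≅ Z^9, C_1 ≅ Z^19, C_2 ≅ Z^13, C_3 ≅ Z^3.

Boundary ∂_1: C_1 → C_0 sends each edge [p,q] (with p < q) to q − p. For instance
  ∂[v_0,v_4] = [v_4] − [v_0].
As a 9×19 matrix over Z this has rank 8, with invariant factors (1,1,1,1,1,1,1,1).

∂_2: C_2 → C_1 sends each 2-simplex [p,q,r] to [q,r] − [p,r] + [p,q]. For instance
  ∂[v_2,v_4,v_7] = [v_4,v_7] − [v_2,v_7] + [v_2,v_4],
  ∂[v_2,v_3,v_7] = [v_3,v_7] − [v_2,v_7] + [v_2,v_3].
The 19×13 boundary matrix has rank 10 and Smith normal form diag(1,1,1,1,1,1,1,1,1,1).

∂_3: C_3 → C_2 sends each 3-simplex σ to the alternating sum Σ_i (−1)^i (σ with its i-th vertex removed). For instance
  ∂[v_2,v_3,v_4,v_5] = [v_3,v_4,v_5] − [v_2,v_4,v_5] + [v_2,v_3,v_5] − [v_2,v_3,v_4],
  ∂[v_0,v_3,v_4,v_5] = [v_3,v_4,v_5] − [v_0,v_4,v_5] + [v_0,v_3,v_5] − [v_0,v_3,v_4].
The resulting 13×3 matrix has rank 3, and its Smith normal form has invariant factors (1,1,1).

Reading off H_k = ker ∂_k / im ∂_{k+1}:

  H_2: rank ker ∂_2 − rank ∂_3 = (13 − 10) − 3 = 0, and the invariant factors of ∂_3 are all 1, so H_2 = 0.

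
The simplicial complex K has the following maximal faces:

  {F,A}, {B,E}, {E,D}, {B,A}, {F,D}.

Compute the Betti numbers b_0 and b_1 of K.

Take the total order A < B < D < E < F on the vertex set. Then K (dimension 1) consists of the simplices:

  0-simplices (5): A, B, D, E, F
  1-simplices (5): AB, AF, BE, DE, DF

Hence C_0 ≅ Z^5, C_1 ≅ Z^5.

Boundary ∂_1: C_1 → C_0 sends each edge [p,q] (with p < q) to q − p. For instance
  ∂AB = B − A.
The 5×5 boundary matrix has rank 4 and Smith normal form diag(1,1,1,1).

Computing H_k = (kernel of ∂_k) / (image of ∂_{k+1}):

  H_0: rank C_0 − rank ∂_1 = 5 − 4 = 1, and the invariant factors of ∂_1 are all 1, so H_0 = Z.
  H_1: rank ker ∂_1 − rank ∂_2 = (5 − 4) − 0 = 1, and there is no ∂_2, so H_1 = Z.

(K is a triangulation of the circle S^1.)

Hence the Betti numbers are b_0 = 1, b_1 = 1.

b_0 = 1, b_1 = 1.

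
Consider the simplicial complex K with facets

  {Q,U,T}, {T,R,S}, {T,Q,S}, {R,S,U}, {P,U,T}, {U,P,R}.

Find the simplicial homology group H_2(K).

H_2 = 0.

Take the total order P < Q < R < S < T < U on the vertex set. Then K (dimension 2) consists of the simplices:

  0-simplices (6): P, Q, R, S, T, U
  1-simplices (12): PR, PT, PU, QS, QT, QU, RS, RT, RU, ST, SU, TU
  2-simplices (6): PRU, PTU, QST, QTU, RST, RSU

so the chain groups are C_0 ≅ Z^6, C_1 ≅ Z^12, C_2 ≅ Z^6.

∂_1: C_1 → C_0 sends each edge [p,q] (with p < q) to q − p. For instance
  ∂QU = U − Q.
As a 6×12 matrix over Z this has rank 5, with invariant factors (1,1,1,1,1).

∂_2: C_2 → C_1 acts by ∂[p,q,r] = [q,r] − [p,r] + [p,q]. For instance
  ∂RSU = SU − RU + RS,
  ∂PTU = TU − PU + PT.
This gives a 12×6 integer matrix of rank 6; reducing to Smith normal form yields diagonal entries (1,1,1,1,1,1).

From H_k ≅ ker(∂_k) / im(∂_{k+1}) we obtain:

  H_2: rank ker ∂_2 − rank ∂_3 = (6 − 6) − 0 = 0, and there is no ∂_3, so H_2 ≅ 0.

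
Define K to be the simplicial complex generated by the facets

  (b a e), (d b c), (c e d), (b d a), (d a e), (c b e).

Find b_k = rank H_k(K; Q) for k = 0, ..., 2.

b_0 = 1, b_1 = 0, b_2 = 1.

Order the vertices as a < b < c < d < e. Listing each simplex with vertices in this order, K has dimension 2 with simplices:

  0-simplices (5): a, b, c, d, e
  1-simplices (9): ab, ad, ae, bc, bd, be, cd, ce, de
  2-simplices (6): abd, abe, ade, bcd, bce, cde

giving chain groups C_0 ≅ Z^5, C_1 ≅ Z^9, C_2 ≅ Z^6.

∂_1: C_1 → C_0 maps an edge to its endpoints' difference, ∂[p,q] = q − p.
This gives a 5×9 integer matrix of rank 4; reducing to Smith normal form yields diagonal entries (1,1,1,1).

∂_2: C_2 → C_1 maps a triangle to the signed sum of its edges. For instance
  ∂ade = de − ae + ad,
  ∂bcd = cd − bd + bc.
The 9×6 boundary matrix has rank 5 and Smith normal form diag(1,1,1,1,1).

Reading off H_k = ker ∂_k / im ∂_{k+1}:

  H_0: rank C_0 − rank ∂_1 = 5 − 4 = 1, and the invariant factors of ∂_1 are all 1, so H_0 ≅ Z.
  H_1: rank ker ∂_1 − rank ∂_2 = (9 − 4) − 5 = 0, and the invariant factors of ∂_2 are all 1, so H_1 ≅ 0.
  H_2: rank ker ∂_2 − rank ∂_3 = (6 − 5) − 0 = 1, and there is no ∂_3, so H_2 ≅ Z.

As a check, the Euler characteristic is 5 − 9 + 6 = 2, which agrees with 1 − 0 + 1 = 2.
(K is a triangulation of the 2-sphere S^2.)

Hence the Betti numbers are b_0 = 1, b_1 = 0, b_2 = 1.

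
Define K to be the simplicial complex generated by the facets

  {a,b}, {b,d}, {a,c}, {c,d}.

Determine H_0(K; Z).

We work with the vertex ordering a < b < c < d. The simplices of K, each written with vertices in increasing order, are:

  0-simplices (4): a, b, c, d
  1-simplices (4): ab, ac, bd, cd

Hence C_0 ≅ Z^4, C_1 ≅ Z^4.

∂_1: C_1 → C_0 sends each edge [p,q] (with p < q) to q − p.
The resulting 4×4 matrix has rank 3, and its Smith normal form has invariant factors (1,1,1).

Computing H_k = (kernel of ∂_k) / (image of ∂_{k+1}):

  H_0: rank C_0 − rank ∂_1 = 4 − 3 = 1, and the invariant factors of ∂_1 are all 1, so H_0 ≅ Z.

H_0 ≅ Z.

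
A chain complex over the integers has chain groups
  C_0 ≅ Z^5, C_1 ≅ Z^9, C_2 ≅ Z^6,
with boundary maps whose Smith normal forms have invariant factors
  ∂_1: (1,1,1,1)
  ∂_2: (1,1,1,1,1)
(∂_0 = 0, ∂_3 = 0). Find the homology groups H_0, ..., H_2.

H_0 ≅ Z,  H_1 = 0,  H_2 ≅ Z.

H_0: b_0 = 5 − 0 − 4 = 1; torsion from ∂_1 factors > 1: none. So H_0 ≅ Z.
H_1: b_1 = 9 − 4 − 5 = 0; torsion from ∂_2 factors > 1: none. So H_1 ≅ 0.
H_2: b_2 = 6 − 5 − 0 = 1; torsion from ∂_3 factors > 1: none. So H_2 ≅ Z.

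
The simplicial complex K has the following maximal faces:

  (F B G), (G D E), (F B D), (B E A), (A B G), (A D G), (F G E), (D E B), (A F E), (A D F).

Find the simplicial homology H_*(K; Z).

Order the vertices as A < B < D < E < F < G. Listing each simplex with vertices in this order, K has dimension 2 with simplices:

  0-simplices (6): A, B, D, E, F, G
  1-simplices (15): AB, AD, AE, AF, AG, BD, BE, BF, BG, DE, DF, DG, EF, EG, FG
  2-simplices (10): ABE, ABG, ADF, ADG, AEF, BDE, BDF, BFG, DEG, EFG

Hence C_0 ≅ Z^6, C_1 ≅ Z^15, C_2 ≅ Z^10.

The boundary map ∂_1: C_1 → C_0 sends each edge [p,q] (with p < q) to q − p. For instance
  ∂AE = E − A.
As a 6×15 matrix over Z this has rank 5, with invariant factors (1,1,1,1,1).

The boundary map ∂_2: C_2 → C_1 sends each 2-simplex [p,q,r] to [q,r] − [p,r] + [p,q]. For instance
  ∂ABE = BE − AE + AB,
  ∂ADF = DF − AF + AD.
This gives a 15×10 integer matrix of rank 10; reducing to Smith normal form yields diagonal entries (1,1,1,1,1,1,1,1,1,2).

Reading off H_k = ker ∂_k / im ∂_{k+1}:

  H_0: rank C_0 − rank ∂_1 = 6 − 5 = 1, and the invariant factors of ∂_1 are all 1, so H_0 ≅ Z.
  H_1: rank ker ∂_1 − rank ∂_2 = (15 − 5) − 10 = 0, and ∂_2 has invariant factor 2 > 1, so H_1 ≅ Z_2.
  H_2: rank ker ∂_2 − rank ∂_3 = (10 − 10) − 0 = 0, and there is no ∂_3, so H_2 ≅ 0.

(K is a triangulation of the real projective plane RP^2.)

H_0 = Z,  H_1 = Z_2,  H_2 = 0.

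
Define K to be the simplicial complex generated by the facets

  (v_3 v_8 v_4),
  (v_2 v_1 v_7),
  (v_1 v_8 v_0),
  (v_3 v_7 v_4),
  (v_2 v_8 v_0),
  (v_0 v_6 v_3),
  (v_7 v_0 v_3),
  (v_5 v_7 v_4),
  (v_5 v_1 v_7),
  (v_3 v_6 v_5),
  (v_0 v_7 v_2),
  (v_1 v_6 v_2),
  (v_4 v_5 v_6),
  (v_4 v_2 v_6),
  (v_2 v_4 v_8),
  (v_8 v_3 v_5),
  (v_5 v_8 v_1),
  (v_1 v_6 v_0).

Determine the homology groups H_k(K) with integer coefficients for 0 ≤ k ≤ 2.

H_0 ≅ Z,  H_1 ≅ Z ⊕ Z/2,  H_2 = 0.

Fix the vertex order v_0 < v_1 < v_2 < v_3 < v_4 < v_5 < v_6 < v_7 < v_8 and write every simplex with vertices in increasing order. Then dim K = 2 and the simplices of K are:

  0-simplices (9): [v_0], [v_1], [v_2], [v_3], [v_4], [v_5], [v_6], [v_7], [v_8]
  1-simplices (27): (27 of them)
  2-simplices (18): (18 of them)

giving chain groups C_0 ≅ Z^9, C_1 ≅ Z^27, C_2 ≅ Z^18.

The boundary map ∂_1: C_1 → C_0 maps an edge to its endpoints' difference, ∂[p,q] = q − p. For instance
  ∂[v_0,v_6] = [v_6] − [v_0].
This gives a 9×27 integer matrix of rank 8; reducing to Smith normal form yields diagonal entries (1,1,1,1,1,1,1,1).

Boundary ∂_2: C_2 → C_1 acts by ∂[p,q,r] = [q,r] − [p,r] + [p,q]. For instance
  ∂[v_3,v_4,v_7] = [v_4,v_7] − [v_3,v_7] + [v_3,v_4],
  ∂[v_0,v_2,v_8] = [v_2,v_8] − [v_0,v_8] + [v_0,v_2].
As a 27×18 matrix over Z this has rank 18, with invariant factors (1,1,1,1,1,1,1,1,1,1,1,1,1,1,1,1,1,2).

Now H_k = ker ∂_k / im ∂_{k+1}, so:

  H_0: rank C_0 − rank ∂_1 = 9 − 8 = 1, and the invariant factors of ∂_1 are all 1, so H_0 = Z.
  H_1: rank ker ∂_1 − rank ∂_2 = (27 − 8) − 18 = 1, and ∂_2 has invariant factor 2 > 1, so H_1 = Z ⊕ Z/2.
  H_2: rank ker ∂_2 − rank ∂_3 = (18 − 18) − 0 = 0, and there is no ∂_3, so H_2 = 0.

As a check, the Euler characteristic is 9 − 27 + 18 = 0, which agrees with 1 − 1 + 0 = 0.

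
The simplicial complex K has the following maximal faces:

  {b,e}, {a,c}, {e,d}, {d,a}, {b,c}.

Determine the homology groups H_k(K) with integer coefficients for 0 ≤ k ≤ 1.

Take the total order a < b < c < d < e on the vertex set. Then K (dimension 1) consists of the simplices:

  0-simplices (5): a, b, c, d, e
  1-simplices (5): ac, ad, bc, be, de

giving chain groups C_0 ≅ Z^5, C_1 ≅ Z^5.

∂_1: C_1 → C_0 maps an edge to its endpoints' difference, ∂[p,q] = q − p. For instance
  ∂ac = c − a.
As a 5×5 matrix over Z this has rank 4, with invariant factors (1,1,1,1).

Reading off H_k = ker ∂_k / im ∂_{k+1}:

  H_0: rank C_0 − rank ∂_1 = 5 − 4 = 1, and the invariant factors of ∂_1 are all 1, so H_0 ≅ Z.
  H_1: rank ker ∂_1 − rank ∂_2 = (5 − 4) − 0 = 1, and there is no ∂_2, so H_1 ≅ Z.

H_0 ≅ Z,  H_1 ≅ Z.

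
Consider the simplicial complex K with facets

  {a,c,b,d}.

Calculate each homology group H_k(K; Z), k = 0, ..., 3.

We work with the vertex ordering a < b < c < d. The simplices of K, each written with vertices in increasing order, are:

  0-simplices (4): a, b, c, d
  1-simplices (6): ab, ac, ad, bc, bd, cd
  2-simplices (4): abc, abd, acd, bcd
  3-simplices (1): abcd

Hence C_0 ≅ Z^4, C_1 ≅ Z^6, C_2 ≅ Z^4, C_3 ≅ Z^1.

∂_1: C_1 → C_0 sends each edge [p,q] (with p < q) to q − p. For instance
  ∂ac = c − a.
This gives a 4×6 integer matrix of rank 3; reducing to Smith normal form yields diagonal entries (1,1,1).

Boundary ∂_2: C_2 → C_1 sends each 2-simplex [p,q,r] to [q,r] − [p,r] + [p,q]. For instance
  ∂bcd = cd − bd + bc,
  ∂abc = bc − ac + ab.
This gives a 6×4 integer matrix of rank 3; reducing to Smith normal form yields diagonal entries (1,1,1).

The boundary map ∂_3: C_3 → C_2 sends each 3-simplex σ to the alternating sum Σ_i (−1)^i (σ with its i-th vertex removed). For instance
  ∂abcd = bcd − acd + abd − abc.
This gives a 4×1 integer matrix of rank 1; reducing to Smith normal form yields diagonal entries (1).

Computing H_k = (kernel of ∂_k) / (image of ∂_{k+1}):

  H_0: rank C_0 − rank ∂_1 = 4 − 3 = 1, and the invariant factors of ∂_1 are all 1, so H_0 ≅ Z.
  H_1: rank ker ∂_1 − rank ∂_2 = (6 − 3) − 3 = 0, and the invariant factors of ∂_2 are all 1, so H_1 ≅ 0.
  H_2: rank ker ∂_2 − rank ∂_3 = (4 − 3) − 1 = 0, and the invariant factors of ∂_3 are all 1, so H_2 ≅ 0.
  H_3: rank ker ∂_3 − rank ∂_4 = (1 − 1) − 0 = 0, and there is no ∂_4, so H_3 ≅ 0.

As a check, the Euler characteristic is 4 − 6 + 4 − 1 = 1, which agrees with 1 − 0 + 0 − 0 = 1.

H_0 = Z,  H_1 = 0,  H_2 = 0,  H_3 = 0.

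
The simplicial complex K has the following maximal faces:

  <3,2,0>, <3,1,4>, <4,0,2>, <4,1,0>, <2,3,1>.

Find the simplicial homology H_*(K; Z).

H_0 = Z,  H_1 = Z,  H_2 = 0.

Fix the vertex order 0 < 1 < 2 < 3 < 4 and write every simplex with vertices in increasing order. Then dim K = 2 and the simplices of K are:

  0-simplices (5): [0], [1], [2], [3], [4]
  1-simplices (10): [0,1], [0,2], [0,3], [0,4], [1,2], [1,3], [1,4], [2,3], [2,4], [3,4]
  2-simplices (5): [0,1,4], [0,2,3], [0,2,4], [1,2,3], [1,3,4]

Hence C_0 ≅ Z^5, C_1 ≅ Z^10, C_2 ≅ Z^5.

Boundary ∂_1: C_1 → C_0 maps an edge to its endpoints' difference, ∂[p,q] = q − p. For instance
  ∂[0,4] = [4] − [0].
As a 5×10 matrix over Z this has rank 4, with invariant factors (1,1,1,1).

Boundary ∂_2: C_2 → C_1 maps a triangle to the signed sum of its edges. For instance
  ∂[0,2,4] = [2,4] − [0,4] + [0,2],
  ∂[0,2,3] = [2,3] − [0,3] + [0,2].
The 10×5 boundary matrix has rank 5 and Smith normal form diag(1,1,1,1,1).

Computing H_k = (kernel of ∂_k) / (image of ∂_{k+1}):

  H_0: rank C_0 − rank ∂_1 = 5 − 4 = 1, and the invariant factors of ∂_1 are all 1, so H_0 = Z.
  H_1: rank ker ∂_1 − rank ∂_2 = (10 − 4) − 5 = 1, and the invariant factors of ∂_2 are all 1, so H_1 = Z.
  H_2: rank ker ∂_2 − rank ∂_3 = (5 − 5) − 0 = 0, and there is no ∂_3, so H_2 = 0.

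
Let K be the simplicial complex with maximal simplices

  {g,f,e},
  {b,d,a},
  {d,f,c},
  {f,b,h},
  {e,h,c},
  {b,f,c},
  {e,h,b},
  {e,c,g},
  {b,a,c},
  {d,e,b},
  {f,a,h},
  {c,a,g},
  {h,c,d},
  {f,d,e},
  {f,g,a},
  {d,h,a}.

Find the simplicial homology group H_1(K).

H_1 = Z^2.

Take the total order a < b < c < d < e < f < g < h on the vertex set. Then K (dimension 2) consists of the simplices:

  0-simplices (8): a, b, c, d, e, f, g, h
  1-simplices (24): ab, ac, ad, af, ag, ah, bc, bd, be, bf, bh, cd, ce, cf, cg, ch, de, df, dh, ef, eg, eh, fg, fh
  2-simplices (16): abc, abd, acg, adh, afg, afh, bcf, bde, beh, bfh, cdf, cdh, ceg, ceh, def, efg

Hence C_0 ≅ Z^8, C_1 ≅ Z^24, C_2 ≅ Z^16.

Boundary ∂_1: C_1 → C_0 sends each edge [p,q] (with p < q) to q − p.
The resulting 8×24 matrix has rank 7, and its Smith normal form has invariant factors (1,1,1,1,1,1,1).

Boundary ∂_2: C_2 → C_1 acts by ∂[p,q,r] = [q,r] − [p,r] + [p,q]. For instance
  ∂cdh = dh − ch + cd,
  ∂adh = dh − ah + ad.
As a 24×16 matrix over Z this has rank 15, with invariant factors (1,1,1,1,1,1,1,1,1,1,1,1,1,1,1).

Computing H_k = (kernel of ∂_k) / (image of ∂_{k+1}):

  H_1: rank ker ∂_1 − rank ∂_2 = (24 − 7) − 15 = 2, and the invariant factors of ∂_2 are all 1, so H_1 = Z^2.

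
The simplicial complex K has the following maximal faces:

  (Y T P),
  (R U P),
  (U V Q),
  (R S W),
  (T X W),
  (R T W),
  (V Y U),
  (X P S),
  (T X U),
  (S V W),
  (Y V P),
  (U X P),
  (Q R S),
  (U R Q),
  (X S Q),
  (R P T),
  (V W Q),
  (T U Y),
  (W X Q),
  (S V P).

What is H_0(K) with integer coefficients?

H_0 = Z.

Fix the vertex order P < Q < R < S < T < U < V < W < X < Y and write every simplex with vertices in increasing order. Then dim K = 2 and the simplices of K are:

  0-simplices (10): P, Q, R, S, T, U, V, W, X, Y
  1-simplices (30): PR, PS, PT, PU, PV, PX, PY, QR, QS, QU, QV, QW, QX, RS, RT, RU, RW, SV, SW, SX, TU, TW, TX, TY, UV, UX, UY, VW, VY, WX
  2-simplices (20): PRT, PRU, PSV, PSX, PTY, PUX, PVY, QRS, QRU, QSX, QUV, QVW, QWX, RSW, RTW, SVW, TUX, TUY, TWX, UVY

Hence C_0 ≅ Z^10, C_1 ≅ Z^30, C_2 ≅ Z^20.

∂_1: C_1 → C_0 maps an edge to its endpoints' difference, ∂[p,q] = q − p.
As a 10×30 matrix over Z this has rank 9, with invariant factors (1,1,1,1,1,1,1,1,1).

∂_2: C_2 → C_1 maps a triangle to the signed sum of its edges. For instance
  ∂UVY = VY − UY + UV,
  ∂TWX = WX − TX + TW.
This gives a 30×20 integer matrix of rank 20; reducing to Smith normal form yields diagonal entries (1,1,1,1,1,1,1,1,1,1,1,1,1,1,1,1,1,1,1,2).

Now H_k = ker ∂_k / im ∂_{k+1}, so:

  H_0: rank C_0 − rank ∂_1 = 10 − 9 = 1, and the invariant factors of ∂_1 are all 1, so H_0 ≅ Z.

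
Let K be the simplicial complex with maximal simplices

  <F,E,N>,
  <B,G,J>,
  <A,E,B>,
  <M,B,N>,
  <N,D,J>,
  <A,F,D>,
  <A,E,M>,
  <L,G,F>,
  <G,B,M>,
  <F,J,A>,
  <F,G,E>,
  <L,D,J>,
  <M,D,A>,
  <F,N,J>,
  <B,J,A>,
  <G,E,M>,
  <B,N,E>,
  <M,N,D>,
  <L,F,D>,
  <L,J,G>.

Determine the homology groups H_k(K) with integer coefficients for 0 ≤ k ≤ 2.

Order the vertices as A < B < D < E < F < G < J < L < M < N. Listing each simplex with vertices in this order, K has dimension 2 with simplices:

  0-simplices (10): A, B, D, E, F, G, J, L, M, N
  1-simplices (30): AB, AD, AE, AF, AJ, AM, BE, BG, BJ, BM, BN, DF, DJ, DL, DM, DN, EF, EG, EM, EN, FG, FJ, FL, FN, GJ, GL, GM, JL, JN, MN
  2-simplices (20): ABE, ABJ, ADF, ADM, AEM, AFJ, BEN, BGJ, BGM, BMN, DFL, DJL, DJN, DMN, EFG, EFN, EGM, FGL, FJN, GJL

Hence C_0 ≅ Z^10, C_1 ≅ Z^30, C_2 ≅ Z^20.

∂_1: C_1 → C_0 maps an edge to its endpoints' difference, ∂[p,q] = q − p. For instance
  ∂DN = N − D.
The 10×30 boundary matrix has rank 9 and Smith normal form diag(1,1,1,1,1,1,1,1,1).

Boundary ∂_2: C_2 → C_1 maps a triangle to the signed sum of its edges. For instance
  ∂DJL = JL − DL + DJ,
  ∂BMN = MN − BN + BM.
The 30×20 boundary matrix has rank 20 and Smith normal form diag(1,1,1,1,1,1,1,1,1,1,1,1,1,1,1,1,1,1,1,2).

From H_k ≅ ker(∂_k) / im(∂_{k+1}) we obtain:

  H_0: rank C_0 − rank ∂_1 = 10 − 9 = 1, and the invariant factors of ∂_1 are all 1, so H_0 = Z.
  H_1: rank ker ∂_1 − rank ∂_2 = (30 − 9) − 20 = 1, and ∂_2 has invariant factor 2 > 1, so H_1 = Z ⊕ Z/2.
  H_2: rank ker ∂_2 − rank ∂_3 = (20 − 20) − 0 = 0, and there is no ∂_3, so H_2 = 0.

(K is a triangulation of the Klein bottle.)

H_0 = Z,  H_1 = Z ⊕ Z/2,  H_2 = 0.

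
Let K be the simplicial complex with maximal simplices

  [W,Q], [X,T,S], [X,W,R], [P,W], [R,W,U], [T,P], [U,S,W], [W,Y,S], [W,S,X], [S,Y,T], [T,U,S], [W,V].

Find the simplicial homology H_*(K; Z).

Fix the vertex order P < Q < R < S < T < U < V < W < X < Y and write every simplex with vertices in increasing order. Then dim K = 2 and the simplices of K are:

  0-simplices (10): P, Q, R, S, T, U, V, W, X, Y
  1-simplices (18): PT, PW, QW, RU, RW, RX, ST, SU, SW, SX, SY, TU, TX, TY, UW, VW, WX, WY
  2-simplices (8): RUW, RWX, STU, STX, STY, SUW, SWX, SWY

so the chain groups are C_0 ≅ Z^10, C_1 ≅ Z^18, C_2 ≅ Z^8.

∂_1: C_1 → C_0 is given by ∂[p,q] = [q] − [p]. For instance
  ∂WY = Y − W.
The resulting 10×18 matrix has rank 9, and its Smith normal form has invariant factors (1,1,1,1,1,1,1,1,1).

The boundary map ∂_2: C_2 → C_1 sends each 2-simplex [p,q,r] to [q,r] − [p,r] + [p,q]. For instance
  ∂STX = TX − SX + ST,
  ∂STY = TY − SY + ST.
The resulting 18×8 matrix has rank 8, and its Smith normal form has invariant factors (1,1,1,1,1,1,1,1).

From H_k ≅ ker(∂_k) / im(∂_{k+1}) we obtain:

  H_0: rank C_0 − rank ∂_1 = 10 − 9 = 1, and the invariant factors of ∂_1 are all 1, so H_0 ≅ Z.
  H_1: rank ker ∂_1 − rank ∂_2 = (18 − 9) − 8 = 1, and the invariant factors of ∂_2 are all 1, so H_1 ≅ Z.
  H_2: rank ker ∂_2 − rank ∂_3 = (8 − 8) − 0 = 0, and there is no ∂_3, so H_2 ≅ 0.

H_0 ≅ Z,  H_1 ≅ Z,  H_2 = 0.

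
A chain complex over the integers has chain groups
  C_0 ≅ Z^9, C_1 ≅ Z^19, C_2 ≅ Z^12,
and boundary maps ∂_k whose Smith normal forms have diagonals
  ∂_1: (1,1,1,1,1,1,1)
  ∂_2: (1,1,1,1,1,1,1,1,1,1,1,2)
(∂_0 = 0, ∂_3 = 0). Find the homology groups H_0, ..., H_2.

H_0 = Z^2,  H_1 = Z/2Z,  H_2 = 0.

H_0: b_0 = 9 − 0 − 7 = 2; torsion from ∂_1 factors > 1: none. So H_0 = Z^2.
H_1: b_1 = 19 − 7 − 12 = 0; torsion from ∂_2 factors > 1: [2]. So H_1 = Z/2Z.
H_2: b_2 = 12 − 12 − 0 = 0; torsion from ∂_3 factors > 1: none. So H_2 = 0.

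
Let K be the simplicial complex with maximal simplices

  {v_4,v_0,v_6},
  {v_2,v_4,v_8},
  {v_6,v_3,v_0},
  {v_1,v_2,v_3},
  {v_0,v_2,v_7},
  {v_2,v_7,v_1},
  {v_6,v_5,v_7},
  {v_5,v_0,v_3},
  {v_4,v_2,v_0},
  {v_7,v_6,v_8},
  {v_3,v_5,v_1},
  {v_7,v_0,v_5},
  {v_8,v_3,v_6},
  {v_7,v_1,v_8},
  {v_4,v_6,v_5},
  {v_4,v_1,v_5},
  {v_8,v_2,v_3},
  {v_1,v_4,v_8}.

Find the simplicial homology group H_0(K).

H_0 = Z.

Fix the vertex order v_0 < v_1 < v_2 < v_3 < v_4 < v_5 < v_6 < v_7 < v_8 and write every simplex with vertices in increasing order. Then dim K = 2 and the simplices of K are:

  0-simplices (9): [v_0], [v_1], [v_2], [v_3], [v_4], [v_5], [v_6], [v_7], [v_8]
  1-simplices (27): (27 of them)
  2-simplices (18): (18 of them)

so the chain groups are C_0 ≅ Z^9, C_1 ≅ Z^27, C_2 ≅ Z^18.

The boundary map ∂_1: C_1 → C_0 is given by ∂[p,q] = [q] − [p].
As a 9×27 matrix over Z this has rank 8, with invariant factors (1,1,1,1,1,1,1,1).

∂_2: C_2 → C_1 acts by ∂[p,q,r] = [q,r] − [p,r] + [p,q]. For instance
  ∂[v_1,v_4,v_5] = [v_4,v_5] − [v_1,v_5] + [v_1,v_4],
  ∂[v_0,v_3,v_5] = [v_3,v_5] − [v_0,v_5] + [v_0,v_3].
The 27×18 boundary matrix has rank 18 and Smith normal form diag(1,1,1,1,1,1,1,1,1,1,1,1,1,1,1,1,1,2).

From H_k ≅ ker(∂_k) / im(∂_{k+1}) we obtain:

  H_0: rank C_0 − rank ∂_1 = 9 − 8 = 1, and the invariant factors of ∂_1 are all 1, so H_0 ≅ Z.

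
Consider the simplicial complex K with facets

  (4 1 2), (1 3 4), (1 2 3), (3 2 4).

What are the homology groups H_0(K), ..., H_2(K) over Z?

H_0 = Z,  H_1 = 0,  H_2 = Z.

K has 4 vertices, 6 edges, 4 triangles.
rank ∂_0 = 0, rank ∂_1 = 3 ⇒ b_0 = 4 − 0 − 3 = 1; all invariant factors of ∂_1 are 1 so no torsion. So H_0 ≅ Z.
rank ∂_1 = 3, rank ∂_2 = 3 ⇒ b_1 = 6 − 3 − 3 = 0; all invariant factors of ∂_2 are 1 so no torsion. So H_1 ≅ 0.
rank ∂_2 = 3, rank ∂_3 = 0 ⇒ b_2 = 4 − 3 − 0 = 1. So H_2 ≅ Z.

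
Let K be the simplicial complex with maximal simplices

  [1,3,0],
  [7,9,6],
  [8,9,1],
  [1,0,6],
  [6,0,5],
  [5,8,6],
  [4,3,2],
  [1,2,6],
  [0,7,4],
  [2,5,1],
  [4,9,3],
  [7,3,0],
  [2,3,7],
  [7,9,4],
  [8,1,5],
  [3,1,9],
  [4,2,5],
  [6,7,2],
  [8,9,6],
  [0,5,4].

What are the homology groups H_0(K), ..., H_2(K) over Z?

H_0 ≅ Z,  H_1 ≅ Z ⊕ Z/2,  H_2 = 0.

Order the vertices as 0 < 1 < 2 < 3 < 4 < 5 < 6 < 7 < 8 < 9. Listing each simplex with vertices in this order, K has dimension 2 with simplices:

  0-simplices (10): [0], [1], [2], [3], [4], [5], [6], [7], [8], [9]
  1-simplices (30): (30 of them)
  2-simplices (20): (20 of them)

Hence C_0 ≅ Z^10, C_1 ≅ Z^30, C_2 ≅ Z^20.

The boundary map ∂_1: C_1 → C_0 sends each edge [p,q] (with p < q) to q − p.
The 10×30 boundary matrix has rank 9 and Smith normal form diag(1,1,1,1,1,1,1,1,1).

∂_2: C_2 → C_1 sends each 2-simplex [p,q,r] to [q,r] − [p,r] + [p,q]. For instance
  ∂[0,4,5] = [4,5] − [0,5] + [0,4],
  ∂[1,3,9] = [3,9] − [1,9] + [1,3].
As a 30×20 matrix over Z this has rank 20, with invariant factors (1,1,1,1,1,1,1,1,1,1,1,1,1,1,1,1,1,1,1,2).

Reading off H_k = ker ∂_k / im ∂_{k+1}:

  H_0: rank C_0 − rank ∂_1 = 10 − 9 = 1, and the invariant factors of ∂_1 are all 1, so H_0 ≅ Z.
  H_1: rank ker ∂_1 − rank ∂_2 = (30 − 9) − 20 = 1, and ∂_2 has invariant factor 2 > 1, so H_1 ≅ Z ⊕ Z/2.
  H_2: rank ker ∂_2 − rank ∂_3 = (20 − 20) − 0 = 0, and there is no ∂_3, so H_2 ≅ 0.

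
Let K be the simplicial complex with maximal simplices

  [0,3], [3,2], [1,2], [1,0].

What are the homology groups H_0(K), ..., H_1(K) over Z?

H_0 ≅ Z,  H_1 ≅ Z.

Take the total order 0 < 1 < 2 < 3 on the vertex set. Then K (dimension 1) consists of the simplices:

  0-simplices (4): [0], [1], [2], [3]
  1-simplices (4): [0,1], [0,3], [1,2], [2,3]

Hence C_0 ≅ Z^4, C_1 ≅ Z^4.

∂_1: C_1 → C_0 is given by ∂[p,q] = [q] − [p]. For instance
  ∂[0,3] = [3] − [0].
The 4×4 boundary matrix has rank 3 and Smith normal form diag(1,1,1).

Reading off H_k = ker ∂_k / im ∂_{k+1}:

  H_0: rank C_0 − rank ∂_1 = 4 − 3 = 1, and the invariant factors of ∂_1 are all 1, so H_0 = Z.
  H_1: rank ker ∂_1 − rank ∂_2 = (4 − 3) − 0 = 1, and there is no ∂_2, so H_1 = Z.

As a check, the Euler characteristic is 4 − 4 = 0, which agrees with 1 − 1 = 0.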